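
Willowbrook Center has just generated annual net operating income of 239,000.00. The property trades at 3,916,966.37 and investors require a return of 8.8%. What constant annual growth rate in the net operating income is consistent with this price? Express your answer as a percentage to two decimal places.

P = D₀(1+g)/(r−g) ⇒ P(r−g) = D₀(1+g) ⇒ g(P+D₀) = P·r − D₀
g = (P·r − D₀)/(P + D₀) = (3,916,966.37×0.088 − 239,000.00) / (3,916,966.37 + 239,000.00) = 0.025432

2.54%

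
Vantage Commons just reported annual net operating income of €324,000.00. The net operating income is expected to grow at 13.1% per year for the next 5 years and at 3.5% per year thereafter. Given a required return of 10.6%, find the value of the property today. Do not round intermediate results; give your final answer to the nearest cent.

€7014809.41

D_1 = 366444.00000
D_2 = 414448.16400
D_3 = 468740.87348
D_4 = 530145.92791
D_5 = 599595.04447
Terminal value at year 5: TV = D_5×(1+g_2)/(r−g_2) = 620580.87102/0.071 = 8740575.64821
P_0 = D_1/(1+r)^1 + D_2/(1+r)^2 + D_3/(1+r)^3 + D_4/(1+r)^4 + D_5/(1+r)^5 + TV/(1+r)^5
    = 331323.68897 + 338812.92245 + 346471.44239 + 354303.07536 + 362311.73438 + 5281586.55053 = 7014809.41408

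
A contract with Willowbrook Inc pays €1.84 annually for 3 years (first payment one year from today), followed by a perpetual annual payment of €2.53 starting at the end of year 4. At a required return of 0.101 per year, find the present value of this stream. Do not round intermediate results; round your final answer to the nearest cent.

PV of 3-year annuity: €1.84 × [1 − (1+0.101)^−3] / 0.101 = 4.56776
Perpetuity value at year 3: €2.53 / 0.101 = 25.04950
PV of perpetuity: 25.04950 / (1+0.101)^3 = 18.76883
Total PV = 4.56776 + 18.76883 = 23.33659

€23.34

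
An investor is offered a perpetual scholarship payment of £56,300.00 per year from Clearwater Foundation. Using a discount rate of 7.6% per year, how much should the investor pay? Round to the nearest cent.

Level perpetuity: PV = C / r = £56,300.00 / 0.076 = £740,789.47

£740789.47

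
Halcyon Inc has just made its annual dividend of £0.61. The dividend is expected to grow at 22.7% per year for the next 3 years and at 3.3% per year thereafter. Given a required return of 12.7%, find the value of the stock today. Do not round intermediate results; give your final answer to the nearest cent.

£10.83

D_1 = 0.74847
D_2 = 0.91837
D_3 = 1.12684
Terminal value at year 3: TV = D_3×(1+g_2)/(r−g_2) = 1.16403/0.094 = 12.38329
P_0 = D_1/(1+r)^1 + D_2/(1+r)^2 + D_3/(1+r)^3 + TV/(1+r)^3
    = 0.66413 + 0.72305 + 0.78721 + 8.65096 = 10.82535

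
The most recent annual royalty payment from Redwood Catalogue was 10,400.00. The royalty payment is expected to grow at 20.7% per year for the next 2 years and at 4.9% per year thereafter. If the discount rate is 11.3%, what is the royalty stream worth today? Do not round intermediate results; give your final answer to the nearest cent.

D_1 = 12552.80000
D_2 = 15151.22960
Terminal value at year 2: TV = D_2×(1+g_2)/(r−g_2) = 15893.63985/0.064 = 248338.12266
P_0 = D_1/(1+r)^1 + D_2/(1+r)^2 + TV/(1+r)^2
    = 11278.34681 + 12230.87565 + 200471.69623 = 223980.91869

223980.92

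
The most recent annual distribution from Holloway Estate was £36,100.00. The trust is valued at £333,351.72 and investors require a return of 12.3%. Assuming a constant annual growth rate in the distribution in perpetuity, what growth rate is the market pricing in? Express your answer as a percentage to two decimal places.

1.33%

P = D₀(1+g)/(r−g) ⇒ P(r−g) = D₀(1+g) ⇒ g(P+D₀) = P·r − D₀
g = (P·r − D₀)/(P + D₀) = (£333,351.72×0.123 − £36,100.00) / (£333,351.72 + £36,100.00) = 0.013269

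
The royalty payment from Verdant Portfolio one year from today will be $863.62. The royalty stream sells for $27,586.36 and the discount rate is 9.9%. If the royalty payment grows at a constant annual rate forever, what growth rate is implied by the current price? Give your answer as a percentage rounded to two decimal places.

6.77%

P = D₁/(r−g) ⇒ g = r − D₁/P = 0.099 − $863.62/$27,586.36 = 0.067694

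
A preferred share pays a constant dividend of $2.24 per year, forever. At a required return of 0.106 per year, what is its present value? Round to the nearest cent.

$21.13

Level perpetuity: PV = C / r = $2.24 / 0.106 = $21.13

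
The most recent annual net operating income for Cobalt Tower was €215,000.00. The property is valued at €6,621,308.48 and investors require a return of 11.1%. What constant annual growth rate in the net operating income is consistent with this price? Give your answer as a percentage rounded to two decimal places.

7.61%

P = D₀(1+g)/(r−g) ⇒ P(r−g) = D₀(1+g) ⇒ g(P+D₀) = P·r − D₀
g = (P·r − D₀)/(P + D₀) = (€6,621,308.48×0.111 − €215,000.00) / (€6,621,308.48 + €215,000.00) = 0.076059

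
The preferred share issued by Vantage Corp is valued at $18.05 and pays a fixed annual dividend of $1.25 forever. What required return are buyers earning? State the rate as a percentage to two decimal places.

6.93%

P = C/r ⇒ r = C/P = $1.25/$18.05 = 0.069252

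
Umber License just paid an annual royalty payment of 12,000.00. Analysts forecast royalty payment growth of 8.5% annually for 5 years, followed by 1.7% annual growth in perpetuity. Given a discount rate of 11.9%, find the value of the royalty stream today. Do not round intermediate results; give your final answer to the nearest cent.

157289.06

D_1 = 13020.00000
D_2 = 14126.70000
D_3 = 15327.46950
D_4 = 16630.30441
D_5 = 18043.88028
Terminal value at year 5: TV = D_5×(1+g_2)/(r−g_2) = 18350.62625/0.102 = 179908.10046
P_0 = D_1/(1+r)^1 + D_2/(1+r)^2 + D_3/(1+r)^3 + D_4/(1+r)^4 + D_5/(1+r)^5 + TV/(1+r)^5
    = 11635.38874 + 11281.85593 + 10939.06495 + 10606.68943 + 10284.41290 + 102541.64624 = 157289.05819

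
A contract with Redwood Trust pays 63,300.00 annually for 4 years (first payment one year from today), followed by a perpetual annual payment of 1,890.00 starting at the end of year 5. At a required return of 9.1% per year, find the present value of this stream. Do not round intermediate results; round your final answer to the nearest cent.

219284.52

PV of 4-year annuity: 63,300.00 × [1 − (1+0.091)^−4] / 0.091 = 204624.94528
Perpetuity value at year 4: 1,890.00 / 0.091 = 20769.23077
PV of perpetuity: 20769.23077 / (1+0.091)^4 = 14659.57600
Total PV = 204624.94528 + 14659.57600 = 219284.52129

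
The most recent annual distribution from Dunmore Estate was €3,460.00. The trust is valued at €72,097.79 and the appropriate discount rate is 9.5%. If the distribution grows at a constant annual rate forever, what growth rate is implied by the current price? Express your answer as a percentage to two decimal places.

P = D₀(1+g)/(r−g) ⇒ P(r−g) = D₀(1+g) ⇒ g(P+D₀) = P·r − D₀
g = (P·r − D₀)/(P + D₀) = (€72,097.79×0.095 − €3,460.00) / (€72,097.79 + €3,460.00) = 0.044857

4.49%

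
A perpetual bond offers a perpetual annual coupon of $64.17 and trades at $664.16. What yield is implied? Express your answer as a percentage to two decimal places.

9.66%

P = C/r ⇒ r = C/P = $64.17/$664.16 = 0.096618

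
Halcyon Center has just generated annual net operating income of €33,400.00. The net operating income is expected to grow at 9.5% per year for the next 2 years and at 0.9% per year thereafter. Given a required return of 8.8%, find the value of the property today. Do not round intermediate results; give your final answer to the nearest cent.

€499542.79

D_1 = 36573.00000
D_2 = 40047.43500
Terminal value at year 2: TV = D_2×(1+g_2)/(r−g_2) = 40407.86192/0.079 = 511491.92297
P_0 = D_1/(1+r)^1 + D_2/(1+r)^2 + TV/(1+r)^2
    = 33614.88971 + 33831.16197 + 432096.73965 = 499542.79133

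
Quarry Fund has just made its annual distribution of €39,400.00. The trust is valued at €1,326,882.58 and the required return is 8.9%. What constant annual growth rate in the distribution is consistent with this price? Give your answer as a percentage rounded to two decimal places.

P = D₀(1+g)/(r−g) ⇒ P(r−g) = D₀(1+g) ⇒ g(P+D₀) = P·r − D₀
g = (P·r − D₀)/(P + D₀) = (€1,326,882.58×0.089 − €39,400.00) / (€1,326,882.58 + €39,400.00) = 0.057596

5.76%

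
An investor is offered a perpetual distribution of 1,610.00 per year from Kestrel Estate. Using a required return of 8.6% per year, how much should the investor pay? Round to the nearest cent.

Level perpetuity: PV = C / r = 1,610.00 / 0.086 = 18,720.93

18720.93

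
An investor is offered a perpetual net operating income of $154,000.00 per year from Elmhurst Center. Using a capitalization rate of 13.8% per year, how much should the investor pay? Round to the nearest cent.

Level perpetuity: PV = C / r = $154,000.00 / 0.138 = $1,115,942.03

$1115942.03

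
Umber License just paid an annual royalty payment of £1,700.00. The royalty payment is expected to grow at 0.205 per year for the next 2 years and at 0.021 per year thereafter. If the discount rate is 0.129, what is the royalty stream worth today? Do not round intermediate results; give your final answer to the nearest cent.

D_1 = 2048.50000
D_2 = 2468.44250
Terminal value at year 2: TV = D_2×(1+g_2)/(r−g_2) = 2520.27979/0.108 = 23335.92400
P_0 = D_1/(1+r)^1 + D_2/(1+r)^2 + TV/(1+r)^2
    = 1814.43756 + 1936.57861 + 18307.84041 = 22058.85658

£22058.86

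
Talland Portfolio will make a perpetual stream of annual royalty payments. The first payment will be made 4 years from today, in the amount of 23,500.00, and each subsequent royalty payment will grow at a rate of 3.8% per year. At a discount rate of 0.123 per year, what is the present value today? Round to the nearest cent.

Value at end of year 3: C₁ / (r − g) = 23,500.00 / (0.123 − 0.038) = 276,470.5882
Discount to today: PV = 276,470.5882 / (1 + 0.123)^3 = 276,470.5882 / 1.416248 = 195,213.42

195213.42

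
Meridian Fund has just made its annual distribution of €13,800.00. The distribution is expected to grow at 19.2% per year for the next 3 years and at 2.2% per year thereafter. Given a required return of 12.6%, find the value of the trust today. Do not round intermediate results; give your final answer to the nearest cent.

D_1 = 16449.60000
D_2 = 19607.92320
D_3 = 23372.64445
Terminal value at year 3: TV = D_3×(1+g_2)/(r−g_2) = 23886.84263/0.104 = 229681.17916
P_0 = D_1/(1+r)^1 + D_2/(1+r)^2 + D_3/(1+r)^3 + TV/(1+r)^3
    = 14608.88099 + 15465.17420 + 16371.65865 + 160883.03022 = 207328.74406

€207328.74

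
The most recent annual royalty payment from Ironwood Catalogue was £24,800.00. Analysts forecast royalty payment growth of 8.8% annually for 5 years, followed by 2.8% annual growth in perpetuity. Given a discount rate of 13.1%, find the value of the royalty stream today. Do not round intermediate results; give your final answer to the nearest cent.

£314463.82

D_1 = 26982.40000
D_2 = 29356.85120
D_3 = 31940.25411
D_4 = 34750.99647
D_5 = 37809.08416
Terminal value at year 5: TV = D_5×(1+g_2)/(r−g_2) = 38867.73851/0.103 = 377356.68459
P_0 = D_1/(1+r)^1 + D_2/(1+r)^2 + D_3/(1+r)^3 + D_4/(1+r)^4 + D_5/(1+r)^5 + TV/(1+r)^5
    = 23857.11760 + 22950.08306 + 22077.53349 + 21238.15776 + 20430.69465 + 203910.23397 = 314463.82053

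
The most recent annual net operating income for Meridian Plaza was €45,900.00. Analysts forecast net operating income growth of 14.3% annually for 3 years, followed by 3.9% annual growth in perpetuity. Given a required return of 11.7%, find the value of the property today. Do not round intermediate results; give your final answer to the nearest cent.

D_1 = 52463.70000
D_2 = 59966.00910
D_3 = 68541.14840
Terminal value at year 3: TV = D_3×(1+g_2)/(r−g_2) = 71214.25319/0.078 = 913003.24601
P_0 = D_1/(1+r)^1 + D_2/(1+r)^2 + D_3/(1+r)^3 + TV/(1+r)^3
    = 46968.39749 + 48061.66368 + 49180.37743 + 655107.84809 = 799318.28670

€799318.29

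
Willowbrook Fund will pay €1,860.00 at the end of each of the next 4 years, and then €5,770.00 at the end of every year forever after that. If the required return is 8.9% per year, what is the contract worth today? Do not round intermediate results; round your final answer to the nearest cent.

PV of 4-year annuity: €1,860.00 × [1 − (1+0.089)^−4] / 0.089 = 6039.12929
Perpetuity value at year 4: €5,770.00 / 0.089 = 64831.46067
PV of perpetuity: 64831.46067 / (1+0.089)^4 = 46097.17250
Total PV = 6039.12929 + 46097.17250 = 52136.30179

€52136.30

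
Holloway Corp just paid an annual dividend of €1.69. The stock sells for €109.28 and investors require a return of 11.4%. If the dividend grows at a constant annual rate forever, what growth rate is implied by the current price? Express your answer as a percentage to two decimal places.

9.70%

P = D₀(1+g)/(r−g) ⇒ P(r−g) = D₀(1+g) ⇒ g(P+D₀) = P·r − D₀
g = (P·r − D₀)/(P + D₀) = (€109.28×0.114 − €1.69) / (€109.28 + €1.69) = 0.097035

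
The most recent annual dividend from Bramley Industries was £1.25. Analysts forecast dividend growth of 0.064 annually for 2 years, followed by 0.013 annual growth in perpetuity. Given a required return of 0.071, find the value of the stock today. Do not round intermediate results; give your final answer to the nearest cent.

£24.02

D_1 = 1.33000
D_2 = 1.41512
Terminal value at year 2: TV = D_2×(1+g_2)/(r−g_2) = 1.43352/0.058 = 24.71580
P_0 = D_1/(1+r)^1 + D_2/(1+r)^2 + TV/(1+r)^2
    = 1.24183 + 1.23371 + 21.54744 = 24.02299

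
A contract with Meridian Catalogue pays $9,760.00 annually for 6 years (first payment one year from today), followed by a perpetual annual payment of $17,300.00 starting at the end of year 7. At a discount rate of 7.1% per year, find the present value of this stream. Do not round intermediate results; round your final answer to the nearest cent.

$207832.95

PV of 6-year annuity: $9,760.00 × [1 − (1+0.071)^−6] / 0.071 = 46378.15674
Perpetuity value at year 6: $17,300.00 / 0.071 = 243661.97183
PV of perpetuity: 243661.97183 / (1+0.071)^6 = 161454.78827
Total PV = 46378.15674 + 161454.78827 = 207832.94501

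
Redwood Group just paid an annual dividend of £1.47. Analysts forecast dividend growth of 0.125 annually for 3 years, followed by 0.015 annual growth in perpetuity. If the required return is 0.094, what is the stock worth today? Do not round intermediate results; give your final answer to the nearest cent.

£25.20

D_1 = 1.65375
D_2 = 1.86047
D_3 = 2.09303
Terminal value at year 3: TV = D_3×(1+g_2)/(r−g_2) = 2.12442/0.079 = 26.89143
P_0 = D_1/(1+r)^1 + D_2/(1+r)^2 + D_3/(1+r)^3 + TV/(1+r)^3
    = 1.51165 + 1.55449 + 1.59854 + 20.53818 = 25.20286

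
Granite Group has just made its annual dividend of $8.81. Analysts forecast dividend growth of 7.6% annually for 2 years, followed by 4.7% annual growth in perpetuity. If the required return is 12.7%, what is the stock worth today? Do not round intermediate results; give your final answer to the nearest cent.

D_1 = 9.47956
D_2 = 10.20001
Terminal value at year 2: TV = D_2×(1+g_2)/(r−g_2) = 10.67941/0.08 = 133.49259
P_0 = D_1/(1+r)^1 + D_2/(1+r)^2 + TV/(1+r)^2
    = 8.41132 + 8.03069 + 105.10160 = 121.54360

$121.54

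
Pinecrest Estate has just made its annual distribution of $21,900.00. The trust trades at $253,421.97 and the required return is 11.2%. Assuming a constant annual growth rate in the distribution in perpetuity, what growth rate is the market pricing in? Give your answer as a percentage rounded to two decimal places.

P = D₀(1+g)/(r−g) ⇒ P(r−g) = D₀(1+g) ⇒ g(P+D₀) = P·r − D₀
g = (P·r − D₀)/(P + D₀) = ($253,421.97×0.112 − $21,900.00) / ($253,421.97 + $21,900.00) = 0.023548

2.35%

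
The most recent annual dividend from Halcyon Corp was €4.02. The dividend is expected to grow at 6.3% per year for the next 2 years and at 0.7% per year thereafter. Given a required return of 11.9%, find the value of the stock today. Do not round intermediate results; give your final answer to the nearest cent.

D_1 = 4.27326
D_2 = 4.54248
Terminal value at year 2: TV = D_2×(1+g_2)/(r−g_2) = 4.57427/0.112 = 40.84172
P_0 = D_1/(1+r)^1 + D_2/(1+r)^2 + TV/(1+r)^2
    = 3.81882 + 3.62771 + 32.61699 = 40.06352

€40.06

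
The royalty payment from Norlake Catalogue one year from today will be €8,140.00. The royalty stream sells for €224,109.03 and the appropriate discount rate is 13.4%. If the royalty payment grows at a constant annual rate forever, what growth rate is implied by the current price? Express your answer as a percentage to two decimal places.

9.77%

P = D₁/(r−g) ⇒ g = r − D₁/P = 0.134 − €8,140.00/€224,109.03 = 0.097678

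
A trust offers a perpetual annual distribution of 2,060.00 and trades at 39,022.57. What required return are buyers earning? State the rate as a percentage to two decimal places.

P = C/r ⇒ r = C/P = 2,060.00/39,022.57 = 0.052790

5.28%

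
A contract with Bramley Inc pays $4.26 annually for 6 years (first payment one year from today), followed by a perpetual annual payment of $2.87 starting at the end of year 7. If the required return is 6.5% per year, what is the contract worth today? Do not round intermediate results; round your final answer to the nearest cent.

$50.88

PV of 6-year annuity: $4.26 × [1 − (1+0.065)^−6] / 0.065 = 20.62272
Perpetuity value at year 6: $2.87 / 0.065 = 44.15385
PV of perpetuity: 44.15385 / (1+0.065)^6 = 30.26014
Total PV = 20.62272 + 30.26014 = 50.88285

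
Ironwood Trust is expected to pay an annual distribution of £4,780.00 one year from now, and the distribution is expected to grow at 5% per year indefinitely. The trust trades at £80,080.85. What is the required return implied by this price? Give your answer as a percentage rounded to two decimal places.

10.97%

P = D₁/(r − g) ⇒ r = D₁/P + g = £4,780.0000/£80,080.85 + 0.05 = 0.059690 + 0.05 = 0.109690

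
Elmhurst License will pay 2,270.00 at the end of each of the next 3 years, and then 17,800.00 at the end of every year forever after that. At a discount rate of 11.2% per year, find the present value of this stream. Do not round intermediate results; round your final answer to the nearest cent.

121109.30

PV of 3-year annuity: 2,270.00 × [1 − (1+0.112)^−3] / 0.112 = 5527.99327
Perpetuity value at year 3: 17,800.00 / 0.112 = 158928.57143
PV of perpetuity: 158928.57143 / (1+0.112)^3 = 115581.31145
Total PV = 5527.99327 + 115581.31145 = 121109.30472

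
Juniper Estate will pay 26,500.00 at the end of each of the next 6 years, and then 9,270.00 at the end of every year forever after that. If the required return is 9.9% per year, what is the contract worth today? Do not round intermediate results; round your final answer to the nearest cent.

168897.93

PV of 6-year annuity: 26,500.00 × [1 − (1+0.099)^−6] / 0.099 = 115753.41890
Perpetuity value at year 6: 9,270.00 / 0.099 = 93636.36364
PV of perpetuity: 93636.36364 / (1+0.099)^6 = 53144.50729
Total PV = 115753.41890 + 53144.50729 = 168897.92619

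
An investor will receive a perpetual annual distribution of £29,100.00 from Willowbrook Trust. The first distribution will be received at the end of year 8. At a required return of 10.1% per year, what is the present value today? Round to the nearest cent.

Value at end of year 7: C / r = £29,100.00 / 0.101 = £288,118.8119
Discount to today: PV = £288,118.8119 / (1 + 0.101)^7 = £288,118.8119 / 1.961152 = £146,913.05

£146913.05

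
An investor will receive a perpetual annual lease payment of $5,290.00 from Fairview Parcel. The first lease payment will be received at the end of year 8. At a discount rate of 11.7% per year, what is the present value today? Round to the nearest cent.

Value at end of year 7: C / r = $5,290.00 / 0.117 = $45,213.6752
Discount to today: PV = $45,213.6752 / (1 + 0.117)^7 = $45,213.6752 / 2.169563 = $20,839.99

$20839.99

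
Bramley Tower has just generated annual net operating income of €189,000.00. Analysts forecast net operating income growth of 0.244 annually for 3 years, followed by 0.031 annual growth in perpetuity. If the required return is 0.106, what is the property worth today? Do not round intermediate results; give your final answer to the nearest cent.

D_1 = 235116.00000
D_2 = 292484.30400
D_3 = 363850.47418
Terminal value at year 3: TV = D_3×(1+g_2)/(r−g_2) = 375129.83888/0.075 = 5001731.18501
P_0 = D_1/(1+r)^1 + D_2/(1+r)^2 + D_3/(1+r)^3 + TV/(1+r)^3
    = 212582.27848 + 239107.01124 + 268941.33995 + 3697046.95314 = 4417677.58280

€4417677.58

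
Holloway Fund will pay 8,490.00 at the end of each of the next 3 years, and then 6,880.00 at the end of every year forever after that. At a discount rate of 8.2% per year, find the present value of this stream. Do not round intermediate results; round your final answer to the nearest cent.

PV of 3-year annuity: 8,490.00 × [1 − (1+0.082)^−3] / 0.082 = 21800.83470
Perpetuity value at year 3: 6,880.00 / 0.082 = 83902.43902
PV of perpetuity: 83902.43902 / (1+0.082)^3 = 66235.80266
Total PV = 21800.83470 + 66235.80266 = 88036.63736

88036.64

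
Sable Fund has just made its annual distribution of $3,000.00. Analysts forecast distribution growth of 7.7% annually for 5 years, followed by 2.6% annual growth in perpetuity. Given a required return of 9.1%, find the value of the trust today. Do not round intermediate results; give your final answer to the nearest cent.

$58824.88

D_1 = 3231.00000
D_2 = 3479.78700
D_3 = 3747.73060
D_4 = 4036.30586
D_5 = 4347.10141
Terminal value at year 5: TV = D_5×(1+g_2)/(r−g_2) = 4460.12604/0.065 = 68617.32373
P_0 = D_1/(1+r)^1 + D_2/(1+r)^2 + D_3/(1+r)^3 + D_4/(1+r)^4 + D_5/(1+r)^5 + TV/(1+r)^5
    = 2961.50321 + 2923.50042 + 2885.98529 + 2848.95156 + 2812.39306 + 44392.54283 = 58824.87637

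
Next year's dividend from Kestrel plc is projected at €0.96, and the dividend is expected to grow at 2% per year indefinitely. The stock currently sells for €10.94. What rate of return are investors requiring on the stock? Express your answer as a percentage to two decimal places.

10.78%

P = D₁/(r − g) ⇒ r = D₁/P + g = €0.9600/€10.94 + 0.02 = 0.087751 + 0.02 = 0.107751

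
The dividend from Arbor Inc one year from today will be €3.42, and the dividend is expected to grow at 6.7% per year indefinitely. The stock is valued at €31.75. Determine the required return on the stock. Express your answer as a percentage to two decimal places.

17.47%

P = D₁/(r − g) ⇒ r = D₁/P + g = €3.4200/€31.75 + 0.067 = 0.107717 + 0.067 = 0.174717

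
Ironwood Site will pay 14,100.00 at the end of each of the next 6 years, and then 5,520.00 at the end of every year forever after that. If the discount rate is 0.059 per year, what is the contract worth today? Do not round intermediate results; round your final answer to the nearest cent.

PV of 6-year annuity: 14,100.00 × [1 − (1+0.059)^−6] / 0.059 = 69552.64920
Perpetuity value at year 6: 5,520.00 / 0.059 = 93559.32203
PV of perpetuity: 93559.32203 / (1+0.059)^6 = 66330.19979
Total PV = 69552.64920 + 66330.19979 = 135882.84899

135882.85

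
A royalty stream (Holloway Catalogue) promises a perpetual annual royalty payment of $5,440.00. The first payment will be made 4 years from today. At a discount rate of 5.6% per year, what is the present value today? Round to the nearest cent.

Value at end of year 3: C / r = $5,440.00 / 0.056 = $97,142.8571
Discount to today: PV = $97,142.8571 / (1 + 0.056)^3 = $97,142.8571 / 1.177584 = $82,493.38

$82493.38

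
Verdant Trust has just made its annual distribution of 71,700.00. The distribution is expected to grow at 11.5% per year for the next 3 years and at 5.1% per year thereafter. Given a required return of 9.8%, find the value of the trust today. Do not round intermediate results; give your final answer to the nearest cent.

1900794.49

D_1 = 79945.50000
D_2 = 89139.23250
D_3 = 99390.24424
Terminal value at year 3: TV = D_3×(1+g_2)/(r−g_2) = 104459.14669/0.047 = 2222535.03603
P_0 = D_1/(1+r)^1 + D_2/(1+r)^2 + D_3/(1+r)^3 + TV/(1+r)^3
    = 72810.10929 + 73937.40606 + 75082.15643 + 1678964.81721 = 1900794.48899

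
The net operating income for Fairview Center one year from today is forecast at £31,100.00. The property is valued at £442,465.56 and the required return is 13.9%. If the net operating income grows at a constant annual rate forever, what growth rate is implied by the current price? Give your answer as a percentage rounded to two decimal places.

P = D₁/(r−g) ⇒ g = r − D₁/P = 0.139 − £31,100.00/£442,465.56 = 0.068712

6.87%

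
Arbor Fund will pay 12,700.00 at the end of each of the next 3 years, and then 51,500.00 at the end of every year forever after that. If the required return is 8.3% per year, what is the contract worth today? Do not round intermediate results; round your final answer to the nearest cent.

PV of 3-year annuity: 12,700.00 × [1 − (1+0.083)^−3] / 0.083 = 32552.76939
Perpetuity value at year 3: 51,500.00 / 0.083 = 620481.92771
PV of perpetuity: 620481.92771 / (1+0.083)^3 = 488476.60303
Total PV = 32552.76939 + 488476.60303 = 521029.37242

521029.37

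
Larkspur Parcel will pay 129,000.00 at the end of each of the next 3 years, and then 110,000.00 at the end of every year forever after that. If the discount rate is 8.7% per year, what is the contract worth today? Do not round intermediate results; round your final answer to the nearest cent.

PV of 3-year annuity: 129,000.00 × [1 − (1+0.087)^−3] / 0.087 = 328290.81754
Perpetuity value at year 3: 110,000.00 / 0.087 = 1264367.81609
PV of perpetuity: 1264367.81609 / (1+0.087)^3 = 984429.90966
Total PV = 328290.81754 + 984429.90966 = 1312720.72720

1312720.73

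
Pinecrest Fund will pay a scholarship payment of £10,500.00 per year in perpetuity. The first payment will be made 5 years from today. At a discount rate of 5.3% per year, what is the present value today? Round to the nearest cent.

£161138.73

Value at end of year 4: C / r = £10,500.00 / 0.053 = £198,113.2075
Discount to today: PV = £198,113.2075 / (1 + 0.053)^4 = £198,113.2075 / 1.229457 = £161,138.73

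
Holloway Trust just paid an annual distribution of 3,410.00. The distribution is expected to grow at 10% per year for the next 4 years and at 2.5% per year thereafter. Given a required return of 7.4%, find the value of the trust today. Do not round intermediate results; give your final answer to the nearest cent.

D_1 = 3751.00000
D_2 = 4126.10000
D_3 = 4538.71000
D_4 = 4992.58100
Terminal value at year 4: TV = D_4×(1+g_2)/(r−g_2) = 5117.39552/0.049 = 104436.64337
P_0 = D_1/(1+r)^1 + D_2/(1+r)^2 + D_3/(1+r)^3 + D_4/(1+r)^4 + TV/(1+r)^4
    = 3492.55121 + 3577.10087 + 3663.69735 + 3752.39021 + 78493.87683 = 92979.61647

92979.62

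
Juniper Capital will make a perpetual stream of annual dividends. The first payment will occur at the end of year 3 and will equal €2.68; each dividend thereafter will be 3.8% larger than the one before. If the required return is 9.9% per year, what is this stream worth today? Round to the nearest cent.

€36.38

Value at end of year 2: C₁ / (r − g) = €2.68 / (0.099 − 0.038) = €43.9344
Discount to today: PV = €43.9344 / (1 + 0.099)^2 = €43.9344 / 1.207801 = €36.38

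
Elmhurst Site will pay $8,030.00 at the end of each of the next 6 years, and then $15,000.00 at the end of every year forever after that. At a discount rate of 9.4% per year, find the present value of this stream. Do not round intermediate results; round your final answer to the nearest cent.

PV of 6-year annuity: $8,030.00 × [1 − (1+0.094)^−6] / 0.094 = 35596.34970
Perpetuity value at year 6: $15,000.00 / 0.094 = 159574.46809
PV of perpetuity: 159574.46809 / (1+0.094)^6 = 93080.66416
Total PV = 35596.34970 + 93080.66416 = 128677.01386

$128677.01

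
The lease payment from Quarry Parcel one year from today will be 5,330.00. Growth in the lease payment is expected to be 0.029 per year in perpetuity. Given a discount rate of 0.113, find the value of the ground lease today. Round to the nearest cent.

Growing perpetuity: P = D₁ / (r − g) = 5,330.0000 / (0.113 − 0.029) = 63,452.38

63452.38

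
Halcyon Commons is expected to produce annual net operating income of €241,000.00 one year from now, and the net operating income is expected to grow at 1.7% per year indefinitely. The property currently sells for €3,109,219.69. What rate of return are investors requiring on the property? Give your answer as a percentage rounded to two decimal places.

9.45%

P = D₁/(r − g) ⇒ r = D₁/P + g = €241,000.0000/€3,109,219.69 + 0.017 = 0.077511 + 0.017 = 0.094511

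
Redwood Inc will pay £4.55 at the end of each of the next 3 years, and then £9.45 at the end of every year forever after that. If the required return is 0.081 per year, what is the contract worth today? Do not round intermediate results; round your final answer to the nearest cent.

PV of 3-year annuity: £4.55 × [1 − (1+0.081)^−3] / 0.081 = 11.70467
Perpetuity value at year 3: £9.45 / 0.081 = 116.66667
PV of perpetuity: 116.66667 / (1+0.081)^3 = 92.35698
Total PV = 11.70467 + 92.35698 = 104.06164

£104.06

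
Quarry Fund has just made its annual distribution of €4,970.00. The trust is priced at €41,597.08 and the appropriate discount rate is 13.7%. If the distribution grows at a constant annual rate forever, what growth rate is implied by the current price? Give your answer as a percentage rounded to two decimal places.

1.57%

P = D₀(1+g)/(r−g) ⇒ P(r−g) = D₀(1+g) ⇒ g(P+D₀) = P·r − D₀
g = (P·r − D₀)/(P + D₀) = (€41,597.08×0.137 − €4,970.00) / (€41,597.08 + €4,970.00) = 0.015651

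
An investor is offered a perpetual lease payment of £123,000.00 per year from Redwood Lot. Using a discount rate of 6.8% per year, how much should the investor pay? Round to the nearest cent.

£1808823.53

Level perpetuity: PV = C / r = £123,000.00 / 0.068 = £1,808,823.53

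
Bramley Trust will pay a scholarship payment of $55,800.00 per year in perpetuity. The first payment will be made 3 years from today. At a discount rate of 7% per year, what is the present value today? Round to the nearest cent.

Value at end of year 2: C / r = $55,800.00 / 0.07 = $797,142.8571
Discount to today: PV = $797,142.8571 / (1 + 0.07)^2 = $797,142.8571 / 1.144900 = $696,255.44

$696255.44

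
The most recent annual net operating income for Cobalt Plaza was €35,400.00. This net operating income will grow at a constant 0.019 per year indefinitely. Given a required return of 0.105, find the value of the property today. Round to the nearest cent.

D₁ = D₀ × (1 + g) = €35,400.00 × 1.019 = €36,072.6000
Growing perpetuity: P = D₁ / (r − g) = €36,072.6000 / (0.105 − 0.019) = €419,448.84

€419448.84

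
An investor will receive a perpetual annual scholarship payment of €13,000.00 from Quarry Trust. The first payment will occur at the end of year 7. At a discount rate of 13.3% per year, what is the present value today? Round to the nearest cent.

€46207.48

Value at end of year 6: C / r = €13,000.00 / 0.133 = €97,744.3609
Discount to today: PV = €97,744.3609 / (1 + 0.133)^6 = €97,744.3609 / 2.115336 = €46,207.48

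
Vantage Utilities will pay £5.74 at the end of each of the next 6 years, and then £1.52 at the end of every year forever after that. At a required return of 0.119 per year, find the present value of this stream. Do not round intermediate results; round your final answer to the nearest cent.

£30.17

PV of 6-year annuity: £5.74 × [1 − (1+0.119)^−6] / 0.119 = 23.66647
Perpetuity value at year 6: £1.52 / 0.119 = 12.77311
PV of perpetuity: 12.77311 / (1+0.119)^6 = 6.50603
Total PV = 23.66647 + 6.50603 = 30.17250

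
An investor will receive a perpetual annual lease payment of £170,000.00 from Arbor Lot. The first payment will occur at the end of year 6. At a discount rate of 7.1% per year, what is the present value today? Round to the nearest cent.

£1699194.99

Value at end of year 5: C / r = £170,000.00 / 0.071 = £2,394,366.1972
Discount to today: PV = £2,394,366.1972 / (1 + 0.071)^5 = £2,394,366.1972 / 1.409118 = £1,699,194.99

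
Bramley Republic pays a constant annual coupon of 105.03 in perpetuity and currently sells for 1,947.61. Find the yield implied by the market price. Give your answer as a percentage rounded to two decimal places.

P = C/r ⇒ r = C/P = 105.03/1,947.61 = 0.053928

5.39%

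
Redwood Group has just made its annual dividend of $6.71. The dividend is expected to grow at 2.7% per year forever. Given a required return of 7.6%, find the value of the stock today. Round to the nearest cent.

$140.64

D₁ = D₀ × (1 + g) = $6.71 × 1.027 = $6.8912
Growing perpetuity: P = D₁ / (r − g) = $6.8912 / (0.076 − 0.027) = $140.64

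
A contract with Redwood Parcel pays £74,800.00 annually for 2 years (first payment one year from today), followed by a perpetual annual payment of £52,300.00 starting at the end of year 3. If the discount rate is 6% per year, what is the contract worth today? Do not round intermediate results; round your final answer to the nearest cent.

PV of 2-year annuity: £74,800.00 × [1 − (1+0.06)^−2] / 0.06 = 137137.77145
Perpetuity value at year 2: £52,300.00 / 0.06 = 871666.66667
PV of perpetuity: 871666.66667 / (1+0.06)^2 = 775780.23021
Total PV = 137137.77145 + 775780.23021 = 912918.00166

£912918.00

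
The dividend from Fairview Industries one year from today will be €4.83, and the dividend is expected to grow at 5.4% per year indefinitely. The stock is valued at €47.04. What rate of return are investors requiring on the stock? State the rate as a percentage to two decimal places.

15.67%

P = D₁/(r − g) ⇒ r = D₁/P + g = €4.8300/€47.04 + 0.054 = 0.102679 + 0.054 = 0.156679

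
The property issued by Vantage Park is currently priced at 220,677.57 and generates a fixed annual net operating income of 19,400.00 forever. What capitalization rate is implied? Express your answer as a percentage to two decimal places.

8.79%

P = C/r ⇒ r = C/P = 19,400.00/220,677.57 = 0.087911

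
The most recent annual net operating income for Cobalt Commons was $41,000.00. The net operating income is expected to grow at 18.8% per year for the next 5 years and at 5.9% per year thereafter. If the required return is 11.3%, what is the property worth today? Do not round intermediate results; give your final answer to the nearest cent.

D_1 = 48708.00000
D_2 = 57865.10400
D_3 = 68743.74355
D_4 = 81667.56734
D_5 = 97021.07000
Terminal value at year 5: TV = D_5×(1+g_2)/(r−g_2) = 102745.31313/0.054 = 1902690.98388
P_0 = D_1/(1+r)^1 + D_2/(1+r)^2 + D_3/(1+r)^3 + D_4/(1+r)^4 + D_5/(1+r)^5 + TV/(1+r)^5
    = 43762.80323 + 46711.77919 + 49859.47321 + 53219.27599 + 56805.48057 + 1114018.59113 = 1364377.40332

$1364377.40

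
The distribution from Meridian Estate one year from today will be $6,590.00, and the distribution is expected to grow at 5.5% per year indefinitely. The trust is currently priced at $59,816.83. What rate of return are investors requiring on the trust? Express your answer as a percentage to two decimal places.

P = D₁/(r − g) ⇒ r = D₁/P + g = $6,590.0000/$59,816.83 + 0.055 = 0.110170 + 0.055 = 0.165170

16.52%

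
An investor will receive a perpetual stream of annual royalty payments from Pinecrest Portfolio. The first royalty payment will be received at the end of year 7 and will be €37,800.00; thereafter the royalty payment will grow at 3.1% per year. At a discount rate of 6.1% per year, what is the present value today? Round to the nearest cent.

Value at end of year 6: C₁ / (r − g) = €37,800.00 / (0.061 − 0.031) = €1,260,000.0000
Discount to today: PV = €1,260,000.0000 / (1 + 0.061)^6 = €1,260,000.0000 / 1.426567 = €883,239.01

€883239.01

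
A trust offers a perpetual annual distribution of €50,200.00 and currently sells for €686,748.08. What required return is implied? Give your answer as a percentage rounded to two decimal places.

7.31%

P = C/r ⇒ r = C/P = €50,200.00/€686,748.08 = 0.073098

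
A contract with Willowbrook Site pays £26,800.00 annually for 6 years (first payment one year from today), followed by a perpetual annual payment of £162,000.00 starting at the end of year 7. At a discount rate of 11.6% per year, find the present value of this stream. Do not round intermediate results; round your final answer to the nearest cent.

£834334.77

PV of 6-year annuity: £26,800.00 × [1 − (1+0.116)^−6] / 0.116 = 111445.37183
Perpetuity value at year 6: £162,000.00 / 0.116 = 1396551.72414
PV of perpetuity: 1396551.72414 / (1+0.116)^6 = 722889.40189
Total PV = 111445.37183 + 722889.40189 = 834334.77372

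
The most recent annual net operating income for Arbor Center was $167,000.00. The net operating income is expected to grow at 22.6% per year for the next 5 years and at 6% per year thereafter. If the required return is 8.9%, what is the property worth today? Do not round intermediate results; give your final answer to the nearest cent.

$12247434.18

D_1 = 204742.00000
D_2 = 251013.69200
D_3 = 307742.78639
D_4 = 377292.65612
D_5 = 462560.79640
Terminal value at year 5: TV = D_5×(1+g_2)/(r−g_2) = 490314.44418/0.029 = 16907394.62700
P_0 = D_1/(1+r)^1 + D_2/(1+r)^2 + D_3/(1+r)^3 + D_4/(1+r)^4 + D_5/(1+r)^5 + TV/(1+r)^5
    = 188009.18274 + 211661.39397 + 238289.13591 + 268266.74071 + 302015.63279 + 11039192.09500 = 12247434.18111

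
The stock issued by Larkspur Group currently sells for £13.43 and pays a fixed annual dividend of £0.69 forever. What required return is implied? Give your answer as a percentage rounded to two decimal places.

P = C/r ⇒ r = C/P = £0.69/£13.43 = 0.051378

5.14%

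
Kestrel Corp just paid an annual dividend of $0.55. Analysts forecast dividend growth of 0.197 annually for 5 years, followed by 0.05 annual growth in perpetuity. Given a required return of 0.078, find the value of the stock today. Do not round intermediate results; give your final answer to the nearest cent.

D_1 = 0.65835
D_2 = 0.78804
D_3 = 0.94329
D_4 = 1.12912
D_5 = 1.35155
Terminal value at year 5: TV = D_5×(1+g_2)/(r−g_2) = 1.41913/0.028 = 50.68328
P_0 = D_1/(1+r)^1 + D_2/(1+r)^2 + D_3/(1+r)^3 + D_4/(1+r)^4 + D_5/(1+r)^5 + TV/(1+r)^5
    = 0.61071 + 0.67813 + 0.75299 + 0.83611 + 0.92841 + 34.81536 = 38.62172

$38.62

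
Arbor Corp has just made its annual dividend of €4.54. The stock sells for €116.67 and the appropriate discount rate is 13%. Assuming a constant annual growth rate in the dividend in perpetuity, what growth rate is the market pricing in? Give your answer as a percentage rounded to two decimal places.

P = D₀(1+g)/(r−g) ⇒ P(r−g) = D₀(1+g) ⇒ g(P+D₀) = P·r − D₀
g = (P·r − D₀)/(P + D₀) = (€116.67×0.13 − €4.54) / (€116.67 + €4.54) = 0.087675

8.77%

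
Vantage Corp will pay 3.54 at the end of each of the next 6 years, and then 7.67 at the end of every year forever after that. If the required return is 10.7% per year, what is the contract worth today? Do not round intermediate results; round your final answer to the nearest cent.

54.06

PV of 6-year annuity: 3.54 × [1 − (1+0.107)^−6] / 0.107 = 15.10643
Perpetuity value at year 6: 7.67 / 0.107 = 71.68224
PV of perpetuity: 71.68224 / (1+0.107)^6 = 38.95165
Total PV = 15.10643 + 38.95165 = 54.05808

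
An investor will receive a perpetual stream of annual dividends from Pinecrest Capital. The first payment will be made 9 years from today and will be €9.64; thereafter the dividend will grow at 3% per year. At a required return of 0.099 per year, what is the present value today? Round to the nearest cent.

Value at end of year 8: C₁ / (r − g) = €9.64 / (0.099 − 0.03) = €139.7101
Discount to today: PV = €139.7101 / (1 + 0.099)^8 = €139.7101 / 2.128049 = €65.65

€65.65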